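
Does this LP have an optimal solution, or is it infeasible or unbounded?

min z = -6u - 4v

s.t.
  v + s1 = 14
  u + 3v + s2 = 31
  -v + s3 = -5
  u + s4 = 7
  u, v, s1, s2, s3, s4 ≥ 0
The point (7, 8) satisfies every constraint, so the LP is feasible; the constraints give u ≤ 7 and v ≤ 14, which with u, v ≥ 0 keep the feasible region inside a bounded box. A feasible, bounded LP attains a finite optimum at a vertex.

Bounded optimum: z* = -74 at (7, 8).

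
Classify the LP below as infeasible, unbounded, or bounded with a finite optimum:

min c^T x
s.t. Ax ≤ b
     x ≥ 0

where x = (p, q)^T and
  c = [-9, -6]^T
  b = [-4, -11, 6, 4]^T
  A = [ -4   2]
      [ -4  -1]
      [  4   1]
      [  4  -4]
One constraint requires 4p + q ≤ 6, while the constraint -4p - q ≤ -11 is equivalent to 4p + q ≥ 11. Together they would need 11 ≤ 4p + q ≤ 6, which is impossible since 11 > 6. No point satisfies all constraints.

The feasible region is empty; the LP is infeasible.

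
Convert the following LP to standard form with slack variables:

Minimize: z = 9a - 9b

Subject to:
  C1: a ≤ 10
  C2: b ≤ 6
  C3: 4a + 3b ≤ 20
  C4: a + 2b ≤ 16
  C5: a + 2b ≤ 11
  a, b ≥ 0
min z = 9a - 9b

s.t.
  a + s1 = 10
  b + s2 = 6
  4a + 3b + s3 = 20
  a + 2b + s4 = 16
  a + 2b + s5 = 11
  a, b, s1, s2, s3, s4, s5 ≥ 0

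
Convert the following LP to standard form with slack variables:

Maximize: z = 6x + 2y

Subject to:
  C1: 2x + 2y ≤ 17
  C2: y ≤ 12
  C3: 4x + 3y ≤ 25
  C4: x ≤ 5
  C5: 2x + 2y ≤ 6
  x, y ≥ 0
max z = 6x + 2y

s.t.
  2x + 2y + s1 = 17
  y + s2 = 12
  4x + 3y + s3 = 25
  x + s4 = 5
  2x + 2y + s5 = 6
  x, y, s1, s2, s3, s4, s5 ≥ 0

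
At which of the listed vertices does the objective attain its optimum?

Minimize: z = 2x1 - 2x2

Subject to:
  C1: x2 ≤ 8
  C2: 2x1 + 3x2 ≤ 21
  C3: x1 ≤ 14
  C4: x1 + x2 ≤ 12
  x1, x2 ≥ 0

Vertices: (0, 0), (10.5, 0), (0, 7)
Evaluating z = 2x1 - 2x2 at each vertex:
  (0, 0): z = 0
  (10.5, 0): z = 21
  (0, 7): z = -14

The smallest value is z = -14, attained at (0, 7).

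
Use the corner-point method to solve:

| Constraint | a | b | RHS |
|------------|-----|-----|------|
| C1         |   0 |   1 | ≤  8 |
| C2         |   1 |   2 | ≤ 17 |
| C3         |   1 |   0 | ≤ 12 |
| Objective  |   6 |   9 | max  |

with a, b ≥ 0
Each vertex is the intersection of two constraint boundaries that also satisfies all remaining constraints:
  a = 0 and b = 0 → (0, 0)
  a = 12 and b = 0 → (12, 0)
  a + 2b = 17 and a = 12 → (12, 2.5)
  b = 8 and a + 2b = 17 → (1, 8)
  b = 8 and a = 0 → (0, 8)

Evaluating z = 6a + 9b at each vertex:
  (0, 0): z = 0
  (12, 0): z = 72
  (12, 2.5): z = 94.5
  (1, 8): z = 78
  (0, 8): z = 72

The maximum is at (12, 2.5) with z = 94.5.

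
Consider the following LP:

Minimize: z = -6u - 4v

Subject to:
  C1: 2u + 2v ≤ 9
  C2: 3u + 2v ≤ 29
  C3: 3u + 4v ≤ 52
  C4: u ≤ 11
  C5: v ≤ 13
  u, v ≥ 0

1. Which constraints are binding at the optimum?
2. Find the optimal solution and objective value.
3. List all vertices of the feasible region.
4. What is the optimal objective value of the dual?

1. C1, v ≥ 0
2. u = 4.5, v = 0, z = -27
3. (0, 0), (4.5, 0), (0, 4.5)
4. -27 (by strong duality, equal to the primal optimum)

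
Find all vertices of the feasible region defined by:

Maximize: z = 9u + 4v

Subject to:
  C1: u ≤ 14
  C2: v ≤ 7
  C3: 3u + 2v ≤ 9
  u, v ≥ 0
Each vertex is the intersection of two constraint boundaries that also satisfies all remaining constraints:
  u = 0 and v = 0 → (0, 0)
  3u + 2v = 9 and v = 0 → (3, 0)
  3u + 2v = 9 and u = 0 → (0, 4.5)

Vertices: (0, 0), (3, 0), (0, 4.5)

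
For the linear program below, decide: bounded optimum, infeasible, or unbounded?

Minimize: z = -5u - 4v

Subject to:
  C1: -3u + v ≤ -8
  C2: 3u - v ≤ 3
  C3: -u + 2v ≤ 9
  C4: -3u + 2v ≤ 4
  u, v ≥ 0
C2 requires 3u - v ≤ 3, while C1 (-3u + v ≤ -8) is equivalent to 3u - v ≥ 8. Together they would need 8 ≤ 3u - v ≤ 3, which is impossible since 8 > 3. No point satisfies all constraints.

Infeasible: no point satisfies all constraints simultaneously.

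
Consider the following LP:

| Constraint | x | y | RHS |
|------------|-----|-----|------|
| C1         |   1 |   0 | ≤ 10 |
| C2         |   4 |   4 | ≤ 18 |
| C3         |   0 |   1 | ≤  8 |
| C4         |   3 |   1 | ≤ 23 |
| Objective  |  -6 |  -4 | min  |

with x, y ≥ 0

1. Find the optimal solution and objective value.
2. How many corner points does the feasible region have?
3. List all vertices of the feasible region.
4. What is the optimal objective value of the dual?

1. x = 4.5, y = 0, z = -27
2. 3
3. (0, 0), (4.5, 0), (0, 4.5)
4. -27 (by strong duality, equal to the primal optimum)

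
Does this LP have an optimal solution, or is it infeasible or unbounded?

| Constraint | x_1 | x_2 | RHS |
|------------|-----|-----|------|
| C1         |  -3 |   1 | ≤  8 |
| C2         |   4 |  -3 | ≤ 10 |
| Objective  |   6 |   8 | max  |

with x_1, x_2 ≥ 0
Feasible point: (0, 0) satisfies every constraint, so the LP is feasible.
Direction d = (1, 3): for each constraint row a, a·d ≤ 0 —
  (-3)(1) + (1)(3) = 0 ≤ 0
  (4)(1) + (-3)(3) = -5 ≤ 0
and d ≥ 0, so (0, 0) + t·d stays feasible for every t ≥ 0. Along this ray z = 6x_1 + 8x_2 changes by 30 per unit t, so z → +∞.

The LP is unbounded; z can be made arbitrarily large.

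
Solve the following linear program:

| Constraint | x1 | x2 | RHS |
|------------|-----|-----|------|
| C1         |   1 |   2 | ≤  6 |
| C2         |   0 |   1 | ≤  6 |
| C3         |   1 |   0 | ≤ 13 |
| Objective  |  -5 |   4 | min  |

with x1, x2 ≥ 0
Each vertex is the intersection of two constraint boundaries that also satisfies all remaining constraints:
  x1 = 0 and x2 = 0 → (0, 0)
  x1 + 2x2 = 6 and x2 = 0 → (6, 0)
  x1 + 2x2 = 6 and x1 = 0 → (0, 3)

Evaluating z = -5x1 + 4x2 at each vertex:
  (0, 0): z = 0
  (6, 0): z = -30
  (0, 3): z = 12

The minimum is at (6, 0) with z = -30.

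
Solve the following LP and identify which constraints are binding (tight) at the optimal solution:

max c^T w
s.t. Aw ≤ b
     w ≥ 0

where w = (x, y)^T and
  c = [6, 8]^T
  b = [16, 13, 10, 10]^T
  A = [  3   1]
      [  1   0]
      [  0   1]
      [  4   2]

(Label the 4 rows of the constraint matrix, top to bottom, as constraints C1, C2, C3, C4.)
Optimal: x = 0, y = 5
Slack at optimum:
  C1: slack = 11
  C2: slack = 13
  C3: slack = 5
  C4: slack = 0 (binding)
  x ≥ 0: x = 0 (binding)
  y ≥ 0: y = 5
Binding constraints: C4, x ≥ 0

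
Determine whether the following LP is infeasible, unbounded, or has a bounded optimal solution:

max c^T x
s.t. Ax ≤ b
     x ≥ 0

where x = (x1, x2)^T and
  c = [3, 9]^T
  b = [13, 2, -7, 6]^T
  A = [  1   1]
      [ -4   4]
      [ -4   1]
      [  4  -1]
One constraint requires 4x1 - x2 ≤ 6, while the constraint -4x1 + x2 ≤ -7 is equivalent to 4x1 - x2 ≥ 7. Together they would need 7 ≤ 4x1 - x2 ≤ 6, which is impossible since 7 > 6. No point satisfies all constraints.

Infeasible: no point satisfies all constraints simultaneously.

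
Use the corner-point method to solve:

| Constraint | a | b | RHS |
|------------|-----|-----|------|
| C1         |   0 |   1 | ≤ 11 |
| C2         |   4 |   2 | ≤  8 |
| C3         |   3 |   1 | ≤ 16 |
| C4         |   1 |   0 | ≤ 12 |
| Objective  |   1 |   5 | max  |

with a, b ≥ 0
Each vertex is the intersection of two constraint boundaries that also satisfies all remaining constraints:
  a = 0 and b = 0 → (0, 0)
  4a + 2b = 8 and b = 0 → (2, 0)
  4a + 2b = 8 and a = 0 → (0, 4)

Evaluating z = a + 5b at each vertex:
  (0, 0): z = 0
  (2, 0): z = 2
  (0, 4): z = 20

The maximum is at (0, 4) with z = 20.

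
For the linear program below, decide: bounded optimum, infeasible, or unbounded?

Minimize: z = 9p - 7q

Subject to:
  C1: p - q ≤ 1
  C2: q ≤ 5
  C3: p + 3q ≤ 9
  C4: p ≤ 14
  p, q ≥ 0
The point (0, 3) satisfies every constraint, so the LP is feasible; the constraints give p ≤ 14 and q ≤ 5, which with p, q ≥ 0 keep the feasible region inside a bounded box. A feasible, bounded LP attains a finite optimum at a vertex.

The LP has an optimal solution: (0, 3) with z = -21.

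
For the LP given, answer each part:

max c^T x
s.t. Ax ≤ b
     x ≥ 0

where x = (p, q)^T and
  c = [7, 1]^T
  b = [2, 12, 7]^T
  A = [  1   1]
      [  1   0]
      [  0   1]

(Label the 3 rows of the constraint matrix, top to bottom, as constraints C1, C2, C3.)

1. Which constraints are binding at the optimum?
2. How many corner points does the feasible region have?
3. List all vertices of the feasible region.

1. C1, q ≥ 0
2. 3
3. (0, 0), (2, 0), (0, 2)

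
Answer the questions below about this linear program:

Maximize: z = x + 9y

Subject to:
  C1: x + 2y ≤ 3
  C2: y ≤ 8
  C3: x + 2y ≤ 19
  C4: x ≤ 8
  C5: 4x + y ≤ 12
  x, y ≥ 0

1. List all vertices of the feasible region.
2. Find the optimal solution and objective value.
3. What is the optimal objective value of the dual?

1. (0, 0), (3, 0), (0, 1.5)
2. x = 0, y = 1.5, z = 13.5
3. 13.5 (by strong duality, equal to the primal optimum)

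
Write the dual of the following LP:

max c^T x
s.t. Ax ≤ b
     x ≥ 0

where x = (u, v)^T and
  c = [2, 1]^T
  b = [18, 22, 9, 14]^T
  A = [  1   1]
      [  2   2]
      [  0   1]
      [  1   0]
Minimize: z = 18y1 + 22y2 + 9y3 + 14y4

Subject to:
  C1: -y1 - 2y2 - y4 ≤ -2
  C2: -y1 - 2y2 - y3 ≤ -1
  y1, y2, y3, y4 ≥ 0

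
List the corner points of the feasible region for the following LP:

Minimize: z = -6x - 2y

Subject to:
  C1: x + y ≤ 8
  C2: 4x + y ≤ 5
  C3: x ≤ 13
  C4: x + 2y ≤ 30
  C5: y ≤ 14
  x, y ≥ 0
Each vertex is the intersection of two constraint boundaries that also satisfies all remaining constraints:
  x = 0 and y = 0 → (0, 0)
  4x + y = 5 and y = 0 → (1.25, 0)
  4x + y = 5 and x = 0 → (0, 5)

Vertices: (0, 0), (1.25, 0), (0, 5)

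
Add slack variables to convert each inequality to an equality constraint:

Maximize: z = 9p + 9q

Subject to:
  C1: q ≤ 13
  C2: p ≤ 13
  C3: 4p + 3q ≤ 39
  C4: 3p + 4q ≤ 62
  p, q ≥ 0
max z = 9p + 9q

s.t.
  q + s1 = 13
  p + s2 = 13
  4p + 3q + s3 = 39
  3p + 4q + s4 = 62
  p, q, s1, s2, s3, s4 ≥ 0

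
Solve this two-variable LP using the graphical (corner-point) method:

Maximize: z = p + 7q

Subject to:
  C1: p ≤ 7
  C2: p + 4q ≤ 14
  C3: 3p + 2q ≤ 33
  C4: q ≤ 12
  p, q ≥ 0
p = 0, q = 3.5, z = 24.5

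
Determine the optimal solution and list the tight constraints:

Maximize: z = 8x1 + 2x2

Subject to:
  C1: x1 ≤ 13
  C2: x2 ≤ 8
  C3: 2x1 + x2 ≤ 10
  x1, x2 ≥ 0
Optimal: x1 = 5, x2 = 0
Binding: C3, x2 ≥ 0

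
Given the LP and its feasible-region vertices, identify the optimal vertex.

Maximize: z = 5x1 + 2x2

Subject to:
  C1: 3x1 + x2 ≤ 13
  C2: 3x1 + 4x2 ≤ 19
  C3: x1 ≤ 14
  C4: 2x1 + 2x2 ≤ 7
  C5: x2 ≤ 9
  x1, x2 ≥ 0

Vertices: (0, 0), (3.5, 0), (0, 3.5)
(3.5, 0) with z = 17.5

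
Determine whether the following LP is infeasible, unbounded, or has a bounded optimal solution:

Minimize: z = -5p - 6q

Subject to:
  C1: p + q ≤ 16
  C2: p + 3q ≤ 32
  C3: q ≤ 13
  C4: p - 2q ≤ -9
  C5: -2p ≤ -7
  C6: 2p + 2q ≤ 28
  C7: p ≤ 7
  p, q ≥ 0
The point (5, 9) satisfies every constraint, so the LP is feasible; the constraints give p ≤ 7 and q ≤ 13, which with p, q ≥ 0 keep the feasible region inside a bounded box. A feasible, bounded LP attains a finite optimum at a vertex.

Evaluating z = -5p - 6q at each vertex:
  (3.5, 6.25): z = -55
  (6.333, 7.667): z = -77.67
  (5, 9): z = -79
  (3.5, 9.5): z = -74.5

Bounded optimum: z* = -79 at (5, 9).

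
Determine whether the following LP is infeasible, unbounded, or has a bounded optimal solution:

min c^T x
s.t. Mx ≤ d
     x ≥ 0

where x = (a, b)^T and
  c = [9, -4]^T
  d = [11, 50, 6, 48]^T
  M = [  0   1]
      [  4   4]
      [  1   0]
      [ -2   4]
The point (0, 11) satisfies every constraint, so the LP is feasible; the constraints give a ≤ 6 and b ≤ 11, which with a, b ≥ 0 keep the feasible region inside a bounded box. A feasible, bounded LP attains a finite optimum at a vertex.

Evaluating z = 9a - 4b at each vertex:
  (0, 0): z = 0
  (6, 0): z = 54
  (6, 6.5): z = 28
  (1.5, 11): z = -30.5
  (0, 11): z = -44

Bounded optimum: z* = -44 at (0, 11).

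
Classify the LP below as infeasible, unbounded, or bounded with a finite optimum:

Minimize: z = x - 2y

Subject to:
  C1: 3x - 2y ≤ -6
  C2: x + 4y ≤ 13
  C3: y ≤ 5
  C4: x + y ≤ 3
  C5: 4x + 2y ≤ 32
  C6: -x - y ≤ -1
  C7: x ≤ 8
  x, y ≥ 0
The point (0, 3) satisfies every constraint, so the LP is feasible; the constraints give x ≤ 8 and y ≤ 5, which with x, y ≥ 0 keep the feasible region inside a bounded box. A feasible, bounded LP attains a finite optimum at a vertex.

Evaluating z = x - 2y at each vertex:
  (0, 3): z = -6

The LP has an optimal solution: (0, 3) with z = -6.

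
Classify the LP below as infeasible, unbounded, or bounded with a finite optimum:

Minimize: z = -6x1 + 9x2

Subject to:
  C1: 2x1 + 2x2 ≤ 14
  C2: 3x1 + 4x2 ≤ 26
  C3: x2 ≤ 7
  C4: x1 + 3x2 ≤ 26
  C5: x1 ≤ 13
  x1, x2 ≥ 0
The point (7, 0) satisfies every constraint, so the LP is feasible; the constraints give x1 ≤ 13 and x2 ≤ 7, which with x1, x2 ≥ 0 keep the feasible region inside a bounded box. A feasible, bounded LP attains a finite optimum at a vertex.

The LP has an optimal solution: (7, 0) with z = -42.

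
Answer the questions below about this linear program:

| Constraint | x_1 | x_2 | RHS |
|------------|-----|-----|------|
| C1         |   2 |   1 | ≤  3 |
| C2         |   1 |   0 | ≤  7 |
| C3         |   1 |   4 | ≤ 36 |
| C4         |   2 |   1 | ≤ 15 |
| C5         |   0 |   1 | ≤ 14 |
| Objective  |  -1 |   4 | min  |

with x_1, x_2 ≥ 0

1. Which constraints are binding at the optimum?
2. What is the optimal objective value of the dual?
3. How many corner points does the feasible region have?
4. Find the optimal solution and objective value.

1. C1, x_2 ≥ 0
2. -1.5 (by strong duality, equal to the primal optimum)
3. 3
4. x_1 = 1.5, x_2 = 0, z = -1.5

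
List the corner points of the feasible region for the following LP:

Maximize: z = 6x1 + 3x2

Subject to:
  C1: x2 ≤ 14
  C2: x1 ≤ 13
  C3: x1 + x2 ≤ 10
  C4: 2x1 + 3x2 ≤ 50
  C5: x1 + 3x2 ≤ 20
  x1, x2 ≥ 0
Each vertex is the intersection of two constraint boundaries that also satisfies all remaining constraints:
  x1 = 0 and x2 = 0 → (0, 0)
  x1 + x2 = 10 and x2 = 0 → (10, 0)
  x1 + x2 = 10 and x1 + 3x2 = 20 → (5, 5)
  x1 + 3x2 = 20 and x1 = 0 → (0, 6.667)

Vertices: (0, 0), (10, 0), (5, 5), (0, 6.667)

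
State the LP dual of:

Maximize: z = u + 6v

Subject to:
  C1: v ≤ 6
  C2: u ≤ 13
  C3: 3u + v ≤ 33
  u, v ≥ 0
Minimize: z = 6y1 + 13y2 + 33y3

Subject to:
  C1: -y2 - 3y3 ≤ -1
  C2: -y1 - y3 ≤ -6
  y1, y2, y3 ≥ 0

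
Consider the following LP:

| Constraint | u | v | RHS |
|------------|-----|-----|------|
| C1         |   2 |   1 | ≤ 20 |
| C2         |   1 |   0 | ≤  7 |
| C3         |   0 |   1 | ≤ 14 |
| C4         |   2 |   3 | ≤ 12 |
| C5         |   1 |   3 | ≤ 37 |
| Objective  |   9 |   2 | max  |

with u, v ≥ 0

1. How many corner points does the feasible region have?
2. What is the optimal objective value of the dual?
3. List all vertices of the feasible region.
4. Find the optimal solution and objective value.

1. 3
2. 54 (by strong duality, equal to the primal optimum)
3. (0, 0), (6, 0), (0, 4)
4. u = 6, v = 0, z = 54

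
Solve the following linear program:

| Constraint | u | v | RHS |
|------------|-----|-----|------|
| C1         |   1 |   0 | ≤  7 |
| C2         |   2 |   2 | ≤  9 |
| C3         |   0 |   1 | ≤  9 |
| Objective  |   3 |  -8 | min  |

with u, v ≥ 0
Each vertex is the intersection of two constraint boundaries that also satisfies all remaining constraints:
  u = 0 and v = 0 → (0, 0)
  2u + 2v = 9 and v = 0 → (4.5, 0)
  2u + 2v = 9 and u = 0 → (0, 4.5)

Evaluating z = 3u - 8v at each vertex:
  (0, 0): z = 0
  (4.5, 0): z = 13.5
  (0, 4.5): z = -36

The minimum is at (0, 4.5) with z = -36.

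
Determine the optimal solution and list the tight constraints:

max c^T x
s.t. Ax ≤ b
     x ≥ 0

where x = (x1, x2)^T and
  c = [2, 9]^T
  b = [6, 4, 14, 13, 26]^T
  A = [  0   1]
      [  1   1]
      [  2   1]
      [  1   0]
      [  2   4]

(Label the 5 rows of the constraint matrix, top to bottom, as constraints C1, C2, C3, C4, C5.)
Optimal: x1 = 0, x2 = 4
Binding: C2, x1 ≥ 0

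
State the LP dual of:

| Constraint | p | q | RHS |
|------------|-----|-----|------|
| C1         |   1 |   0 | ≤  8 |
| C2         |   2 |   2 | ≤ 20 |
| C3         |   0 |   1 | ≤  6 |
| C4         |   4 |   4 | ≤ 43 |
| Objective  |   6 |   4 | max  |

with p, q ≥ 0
Minimize: z = 8y1 + 20y2 + 6y3 + 43y4

Subject to:
  C1: -y1 - 2y2 - 4y4 ≤ -6
  C2: -2y2 - y3 - 4y4 ≤ -4
  y1, y2, y3, y4 ≥ 0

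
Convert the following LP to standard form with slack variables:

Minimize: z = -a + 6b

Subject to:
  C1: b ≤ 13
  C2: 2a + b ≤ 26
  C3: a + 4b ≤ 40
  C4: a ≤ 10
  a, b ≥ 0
min z = -a + 6b

s.t.
  b + s1 = 13
  2a + b + s2 = 26
  a + 4b + s3 = 40
  a + s4 = 10
  a, b, s1, s2, s3, s4 ≥ 0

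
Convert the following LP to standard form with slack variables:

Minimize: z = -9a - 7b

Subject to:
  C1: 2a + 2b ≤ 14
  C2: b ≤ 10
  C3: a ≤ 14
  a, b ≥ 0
min z = -9a - 7b

s.t.
  2a + 2b + s1 = 14
  b + s2 = 10
  a + s3 = 14
  a, b, s1, s2, s3 ≥ 0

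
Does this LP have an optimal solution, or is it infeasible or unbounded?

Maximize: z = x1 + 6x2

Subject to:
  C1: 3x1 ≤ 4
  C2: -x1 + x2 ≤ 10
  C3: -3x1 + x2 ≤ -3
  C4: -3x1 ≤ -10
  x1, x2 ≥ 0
C1 requires 3x1 ≤ 4, while C4 (-3x1 ≤ -10) is equivalent to 3x1 ≥ 10. Together they would need 10 ≤ 3x1 ≤ 4, which is impossible since 10 > 4. No point satisfies all constraints.

The feasible region is empty; the LP is infeasible.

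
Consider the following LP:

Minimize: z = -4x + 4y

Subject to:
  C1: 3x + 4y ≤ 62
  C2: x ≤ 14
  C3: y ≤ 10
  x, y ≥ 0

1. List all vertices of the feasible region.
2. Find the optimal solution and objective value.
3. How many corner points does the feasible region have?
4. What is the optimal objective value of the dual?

1. (0, 0), (14, 0), (14, 5), (7.333, 10), (0, 10)
2. x = 14, y = 0, z = -56
3. 5
4. -56 (by strong duality, equal to the primal optimum)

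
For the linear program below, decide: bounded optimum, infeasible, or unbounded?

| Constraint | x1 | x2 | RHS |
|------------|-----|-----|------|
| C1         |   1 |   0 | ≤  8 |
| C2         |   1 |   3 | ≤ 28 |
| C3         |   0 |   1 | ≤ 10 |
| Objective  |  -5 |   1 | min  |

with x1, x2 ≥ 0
The point (8, 0) satisfies every constraint, so the LP is feasible; the constraints give x1 ≤ 8 and x2 ≤ 10, which with x1, x2 ≥ 0 keep the feasible region inside a bounded box. A feasible, bounded LP attains a finite optimum at a vertex.

The LP has an optimal solution: (8, 0) with z = -40.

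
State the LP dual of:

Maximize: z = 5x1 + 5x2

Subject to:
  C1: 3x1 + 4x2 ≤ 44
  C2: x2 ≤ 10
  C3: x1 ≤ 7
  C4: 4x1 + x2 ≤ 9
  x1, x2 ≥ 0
Minimize: z = 44y1 + 10y2 + 7y3 + 9y4

Subject to:
  C1: -3y1 - y3 - 4y4 ≤ -5
  C2: -4y1 - y2 - y4 ≤ -5
  y1, y2, y3, y4 ≥ 0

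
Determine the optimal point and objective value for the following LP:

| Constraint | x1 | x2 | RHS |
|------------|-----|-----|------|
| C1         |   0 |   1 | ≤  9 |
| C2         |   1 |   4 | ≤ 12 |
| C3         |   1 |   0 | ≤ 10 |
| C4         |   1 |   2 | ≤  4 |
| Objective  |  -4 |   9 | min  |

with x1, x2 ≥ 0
x1 = 4, x2 = 0, z = -16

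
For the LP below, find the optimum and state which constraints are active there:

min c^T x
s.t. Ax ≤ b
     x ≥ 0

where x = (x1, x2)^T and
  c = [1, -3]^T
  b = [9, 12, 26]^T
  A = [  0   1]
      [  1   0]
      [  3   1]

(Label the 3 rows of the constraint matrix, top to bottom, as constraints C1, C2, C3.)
Optimal: x1 = 0, x2 = 9
Binding: C1, x1 ≥ 0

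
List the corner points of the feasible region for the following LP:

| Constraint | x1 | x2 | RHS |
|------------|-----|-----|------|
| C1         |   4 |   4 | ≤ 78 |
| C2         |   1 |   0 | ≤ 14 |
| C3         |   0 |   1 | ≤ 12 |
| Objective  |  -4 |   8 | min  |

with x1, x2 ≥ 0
Each vertex is the intersection of two constraint boundaries that also satisfies all remaining constraints:
  x1 = 0 and x2 = 0 → (0, 0)
  x1 = 14 and x2 = 0 → (14, 0)
  4x1 + 4x2 = 78 and x1 = 14 → (14, 5.5)
  4x1 + 4x2 = 78 and x2 = 12 → (7.5, 12)
  x2 = 12 and x1 = 0 → (0, 12)

Vertices: (0, 0), (14, 0), (14, 5.5), (7.5, 12), (0, 12)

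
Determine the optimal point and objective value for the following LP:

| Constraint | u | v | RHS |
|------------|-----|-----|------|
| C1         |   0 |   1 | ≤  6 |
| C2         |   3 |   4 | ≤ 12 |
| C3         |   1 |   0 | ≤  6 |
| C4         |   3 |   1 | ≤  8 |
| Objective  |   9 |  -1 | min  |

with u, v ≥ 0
Each vertex is the intersection of two constraint boundaries that also satisfies all remaining constraints:
  u = 0 and v = 0 → (0, 0)
  3u + v = 8 and v = 0 → (2.667, 0)
  3u + 4v = 12 and 3u + v = 8 → (2.222, 1.333)
  3u + 4v = 12 and u = 0 → (0, 3)

Evaluating z = 9u - v at each vertex:
  (0, 0): z = 0
  (2.667, 0): z = 24
  (2.222, 1.333): z = 18.67
  (0, 3): z = -3

The minimum is at (0, 3) with z = -3.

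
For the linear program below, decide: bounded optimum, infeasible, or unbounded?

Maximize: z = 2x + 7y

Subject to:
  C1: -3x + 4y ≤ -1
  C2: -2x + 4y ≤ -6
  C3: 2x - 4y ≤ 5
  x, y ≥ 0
C3 requires 2x - 4y ≤ 5, while C2 (-2x + 4y ≤ -6) is equivalent to 2x - 4y ≥ 6. Together they would need 6 ≤ 2x - 4y ≤ 5, which is impossible since 6 > 5. No point satisfies all constraints.

Infeasible: no point satisfies all constraints simultaneously.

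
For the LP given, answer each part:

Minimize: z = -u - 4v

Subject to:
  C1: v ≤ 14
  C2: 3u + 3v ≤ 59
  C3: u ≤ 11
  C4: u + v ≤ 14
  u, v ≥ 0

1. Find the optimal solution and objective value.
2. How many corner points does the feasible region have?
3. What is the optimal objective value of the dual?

1. u = 0, v = 14, z = -56
2. 4
3. -56 (by strong duality, equal to the primal optimum)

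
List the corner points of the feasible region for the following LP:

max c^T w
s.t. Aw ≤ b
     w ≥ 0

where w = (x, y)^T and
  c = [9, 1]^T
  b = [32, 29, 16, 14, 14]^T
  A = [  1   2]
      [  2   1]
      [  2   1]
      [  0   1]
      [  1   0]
Each vertex is the intersection of two constraint boundaries that also satisfies all remaining constraints:
  x = 0 and y = 0 → (0, 0)
  2x + y = 16 and y = 0 → (8, 0)
  2x + y = 16 and y = 14 → (1, 14)
  y = 14 and x = 0 → (0, 14)

Vertices: (0, 0), (8, 0), (1, 14), (0, 14)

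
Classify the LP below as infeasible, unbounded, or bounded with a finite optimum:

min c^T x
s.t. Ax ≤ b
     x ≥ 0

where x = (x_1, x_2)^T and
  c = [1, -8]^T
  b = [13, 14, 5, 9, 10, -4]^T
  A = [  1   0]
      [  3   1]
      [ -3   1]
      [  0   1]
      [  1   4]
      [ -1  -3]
The point (0, 2.5) satisfies every constraint, so the LP is feasible; the constraints give x_1 ≤ 13 and x_2 ≤ 9, which with x_1, x_2 ≥ 0 keep the feasible region inside a bounded box. A feasible, bounded LP attains a finite optimum at a vertex.

The LP has an optimal solution: (0, 2.5) with z = -20.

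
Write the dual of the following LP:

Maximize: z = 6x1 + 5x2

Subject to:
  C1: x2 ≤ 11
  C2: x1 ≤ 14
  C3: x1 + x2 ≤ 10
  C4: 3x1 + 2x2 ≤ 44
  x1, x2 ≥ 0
Minimize: z = 11y1 + 14y2 + 10y3 + 44y4

Subject to:
  C1: -y2 - y3 - 3y4 ≤ -6
  C2: -y1 - y3 - 2y4 ≤ -5
  y1, y2, y3, y4 ≥ 0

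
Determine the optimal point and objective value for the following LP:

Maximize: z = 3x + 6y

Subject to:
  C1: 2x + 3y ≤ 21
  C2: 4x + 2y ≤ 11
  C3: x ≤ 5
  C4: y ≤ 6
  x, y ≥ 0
x = 0, y = 5.5, z = 33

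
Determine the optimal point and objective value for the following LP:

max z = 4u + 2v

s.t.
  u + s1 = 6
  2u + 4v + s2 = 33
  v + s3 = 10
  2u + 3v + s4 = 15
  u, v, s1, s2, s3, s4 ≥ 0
u = 6, v = 1, z = 26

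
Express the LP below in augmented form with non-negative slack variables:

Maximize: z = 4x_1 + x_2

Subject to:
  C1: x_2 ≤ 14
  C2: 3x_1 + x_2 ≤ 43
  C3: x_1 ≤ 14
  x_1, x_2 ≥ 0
max z = 4x_1 + x_2

s.t.
  x_2 + s1 = 14
  3x_1 + x_2 + s2 = 43
  x_1 + s3 = 14
  x_1, x_2, s1, s2, s3 ≥ 0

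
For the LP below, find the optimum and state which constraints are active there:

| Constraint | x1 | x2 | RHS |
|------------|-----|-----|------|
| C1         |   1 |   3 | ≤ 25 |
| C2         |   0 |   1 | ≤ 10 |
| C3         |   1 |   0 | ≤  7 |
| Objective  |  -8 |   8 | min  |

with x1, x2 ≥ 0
Optimal: x1 = 7, x2 = 0
Slack at optimum:
  C1: slack = 18
  C2: slack = 10
  C3: slack = 0 (binding)
  x1 ≥ 0: x1 = 7
  x2 ≥ 0: x2 = 0 (binding)
Binding constraints: C3, x2 ≥ 0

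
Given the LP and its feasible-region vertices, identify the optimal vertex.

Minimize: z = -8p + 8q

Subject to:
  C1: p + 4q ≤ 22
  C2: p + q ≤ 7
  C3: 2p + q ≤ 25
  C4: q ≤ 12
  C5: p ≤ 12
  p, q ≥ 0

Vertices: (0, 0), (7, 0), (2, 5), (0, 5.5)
Evaluating z = -8p + 8q at each vertex:
  (0, 0): z = 0
  (7, 0): z = -56
  (2, 5): z = 24
  (0, 5.5): z = 44

The smallest value is z = -56, attained at (7, 0).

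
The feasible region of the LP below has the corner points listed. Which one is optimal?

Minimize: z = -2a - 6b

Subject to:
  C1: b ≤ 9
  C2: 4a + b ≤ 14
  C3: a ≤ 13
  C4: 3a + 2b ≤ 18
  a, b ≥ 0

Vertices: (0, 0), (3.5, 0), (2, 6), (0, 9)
(0, 9) with z = -54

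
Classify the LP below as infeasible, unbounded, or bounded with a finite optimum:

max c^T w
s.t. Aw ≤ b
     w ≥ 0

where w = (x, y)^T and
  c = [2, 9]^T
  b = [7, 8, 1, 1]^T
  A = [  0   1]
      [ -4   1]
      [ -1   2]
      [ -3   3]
Feasible point: (0, 0) satisfies every constraint, so the LP is feasible.
Direction d = (1, 0): for each constraint row a, a·d ≤ 0 —
  (0)(1) + (1)(0) = 0 ≤ 0
  (-4)(1) + (1)(0) = -4 ≤ 0
  (-1)(1) + (2)(0) = -1 ≤ 0
  (-3)(1) + (3)(0) = -3 ≤ 0
and d ≥ 0, so (0, 0) + t·d stays feasible for every t ≥ 0. Along this ray z = 2x + 9y changes by 2 per unit t, so z → +∞.

Unbounded: there is a feasible ray along which z → +∞.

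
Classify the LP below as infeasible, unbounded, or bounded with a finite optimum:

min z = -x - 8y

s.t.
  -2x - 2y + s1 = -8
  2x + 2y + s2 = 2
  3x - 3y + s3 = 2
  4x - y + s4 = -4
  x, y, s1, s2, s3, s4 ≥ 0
The row 2x + 2y + s2 = 2 with s2 ≥ 0 requires 2x + 2y ≤ 2, while the row -2x - 2y + s1 = -8 with s1 ≥ 0 is equivalent to 2x + 2y ≥ 8. Together they would need 8 ≤ 2x + 2y ≤ 2, which is impossible since 8 > 2. No point satisfies all constraints.

The feasible region is empty; the LP is infeasible.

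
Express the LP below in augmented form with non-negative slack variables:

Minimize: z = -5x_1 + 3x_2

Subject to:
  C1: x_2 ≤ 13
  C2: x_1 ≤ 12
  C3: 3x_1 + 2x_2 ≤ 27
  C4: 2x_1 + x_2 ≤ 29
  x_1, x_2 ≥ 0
min z = -5x_1 + 3x_2

s.t.
  x_2 + s1 = 13
  x_1 + s2 = 12
  3x_1 + 2x_2 + s3 = 27
  2x_1 + x_2 + s4 = 29
  x_1, x_2, s1, s2, s3, s4 ≥ 0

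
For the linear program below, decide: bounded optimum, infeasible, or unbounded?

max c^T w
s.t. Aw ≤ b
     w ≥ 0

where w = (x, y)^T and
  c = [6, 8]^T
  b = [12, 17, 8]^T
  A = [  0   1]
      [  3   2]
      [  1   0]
The point (0, 8.5) satisfies every constraint, so the LP is feasible; the constraints give x ≤ 8 and y ≤ 12, which with x, y ≥ 0 keep the feasible region inside a bounded box. A feasible, bounded LP attains a finite optimum at a vertex.

Evaluating z = 6x + 8y at each vertex:
  (0, 0): z = 0
  (5.667, 0): z = 34
  (0, 8.5): z = 68

The LP has an optimal solution: (0, 8.5) with z = 68.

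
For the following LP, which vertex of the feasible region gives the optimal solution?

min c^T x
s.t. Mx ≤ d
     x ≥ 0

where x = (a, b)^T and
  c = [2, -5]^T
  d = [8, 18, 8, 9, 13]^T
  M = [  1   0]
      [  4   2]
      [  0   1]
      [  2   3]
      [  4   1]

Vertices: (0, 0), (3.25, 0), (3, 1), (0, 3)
Evaluating z = 2a - 5b at each vertex:
  (0, 0): z = 0
  (3.25, 0): z = 6.5
  (3, 1): z = 1
  (0, 3): z = -15

The smallest value is z = -15, attained at (0, 3).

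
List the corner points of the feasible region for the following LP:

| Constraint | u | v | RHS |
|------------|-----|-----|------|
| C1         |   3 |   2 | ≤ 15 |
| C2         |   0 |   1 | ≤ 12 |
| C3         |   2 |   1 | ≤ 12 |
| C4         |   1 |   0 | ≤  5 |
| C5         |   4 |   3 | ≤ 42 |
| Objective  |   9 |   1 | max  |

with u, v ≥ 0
Each vertex is the intersection of two constraint boundaries that also satisfies all remaining constraints:
  u = 0 and v = 0 → (0, 0)
  3u + 2v = 15 and u = 5 → (5, 0)
  3u + 2v = 15 and u = 0 → (0, 7.5)

Vertices: (0, 0), (5, 0), (0, 7.5)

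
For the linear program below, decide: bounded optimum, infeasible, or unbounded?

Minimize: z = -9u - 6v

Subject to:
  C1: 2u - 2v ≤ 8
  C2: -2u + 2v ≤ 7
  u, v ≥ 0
Feasible point: (0, 0) satisfies every constraint, so the LP is feasible.
Direction d = (1, 1): for each constraint row a, a·d ≤ 0 —
  (2)(1) + (-2)(1) = 0 ≤ 0
  (-2)(1) + (2)(1) = 0 ≤ 0
and d ≥ 0, so (0, 0) + t·d stays feasible for every t ≥ 0. Along this ray z = -9u - 6v changes by -15 per unit t, so z → −∞.

The LP is unbounded; z can be made arbitrarily small.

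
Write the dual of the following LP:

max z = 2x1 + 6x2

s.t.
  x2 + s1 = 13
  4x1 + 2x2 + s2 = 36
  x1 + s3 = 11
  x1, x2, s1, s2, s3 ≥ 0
Minimize: z = 13y1 + 36y2 + 11y3

Subject to:
  C1: -4y2 - y3 ≤ -2
  C2: -y1 - 2y2 ≤ -6
  y1, y2, y3 ≥ 0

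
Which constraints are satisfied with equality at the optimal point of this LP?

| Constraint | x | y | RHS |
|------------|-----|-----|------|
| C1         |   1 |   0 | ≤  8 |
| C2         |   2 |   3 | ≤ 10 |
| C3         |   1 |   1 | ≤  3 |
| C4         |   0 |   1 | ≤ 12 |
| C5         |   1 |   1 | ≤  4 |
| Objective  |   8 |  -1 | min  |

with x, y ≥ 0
Optimal: x = 0, y = 3
Slack at optimum:
  C1: slack = 8
  C2: slack = 1
  C3: slack = 0 (binding)
  C4: slack = 9
  C5: slack = 1
  x ≥ 0: x = 0 (binding)
  y ≥ 0: y = 3
Binding constraints: C3, x ≥ 0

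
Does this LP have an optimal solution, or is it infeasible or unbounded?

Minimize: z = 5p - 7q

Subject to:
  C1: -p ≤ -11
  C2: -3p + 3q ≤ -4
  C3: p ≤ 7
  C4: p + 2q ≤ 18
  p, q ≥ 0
C3 requires p ≤ 7, while C1 (-p ≤ -11) is equivalent to p ≥ 11. Together they would need 11 ≤ p ≤ 7, which is impossible since 11 > 7. No point satisfies all constraints.

Infeasible — the constraint set is empty.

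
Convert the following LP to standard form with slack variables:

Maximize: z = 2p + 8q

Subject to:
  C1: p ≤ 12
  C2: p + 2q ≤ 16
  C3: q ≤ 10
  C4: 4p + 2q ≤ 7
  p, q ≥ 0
max z = 2p + 8q

s.t.
  p + s1 = 12
  p + 2q + s2 = 16
  q + s3 = 10
  4p + 2q + s4 = 7
  p, q, s1, s2, s3, s4 ≥ 0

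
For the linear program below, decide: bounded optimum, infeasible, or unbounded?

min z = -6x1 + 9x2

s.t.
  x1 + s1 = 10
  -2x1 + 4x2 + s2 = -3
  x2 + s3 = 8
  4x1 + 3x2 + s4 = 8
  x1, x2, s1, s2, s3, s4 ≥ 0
The point (2, 0) satisfies every constraint, so the LP is feasible; the constraints give x1 ≤ 10 and x2 ≤ 8, which with x1, x2 ≥ 0 keep the feasible region inside a bounded box. A feasible, bounded LP attains a finite optimum at a vertex.

Feasible with finite optimum z* = -12 at (2, 0).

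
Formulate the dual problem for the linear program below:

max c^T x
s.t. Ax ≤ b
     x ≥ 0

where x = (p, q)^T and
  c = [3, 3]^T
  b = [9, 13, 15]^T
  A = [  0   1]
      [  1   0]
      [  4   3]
Minimize: z = 9y1 + 13y2 + 15y3

Subject to:
  C1: -y2 - 4y3 ≤ -3
  C2: -y1 - 3y3 ≤ -3
  y1, y2, y3 ≥ 0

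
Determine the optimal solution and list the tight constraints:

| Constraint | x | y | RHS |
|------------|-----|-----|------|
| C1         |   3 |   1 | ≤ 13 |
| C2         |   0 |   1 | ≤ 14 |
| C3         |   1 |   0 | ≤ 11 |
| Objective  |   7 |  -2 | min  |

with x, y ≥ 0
Optimal: x = 0, y = 13
Slack at optimum:
  C1: slack = 0 (binding)
  C2: slack = 1
  C3: slack = 11
  x ≥ 0: x = 0 (binding)
  y ≥ 0: y = 13
Binding constraints: C1, x ≥ 0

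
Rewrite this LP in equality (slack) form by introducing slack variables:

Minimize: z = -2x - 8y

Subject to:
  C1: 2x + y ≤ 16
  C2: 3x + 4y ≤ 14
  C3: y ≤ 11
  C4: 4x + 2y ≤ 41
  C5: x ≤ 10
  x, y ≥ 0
min z = -2x - 8y

s.t.
  2x + y + s1 = 16
  3x + 4y + s2 = 14
  y + s3 = 11
  4x + 2y + s4 = 41
  x + s5 = 10
  x, y, s1, s2, s3, s4, s5 ≥ 0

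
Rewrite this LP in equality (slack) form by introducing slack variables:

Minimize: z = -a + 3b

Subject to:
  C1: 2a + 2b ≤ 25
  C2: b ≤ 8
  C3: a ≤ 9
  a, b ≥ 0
min z = -a + 3b

s.t.
  2a + 2b + s1 = 25
  b + s2 = 8
  a + s3 = 9
  a, b, s1, s2, s3 ≥ 0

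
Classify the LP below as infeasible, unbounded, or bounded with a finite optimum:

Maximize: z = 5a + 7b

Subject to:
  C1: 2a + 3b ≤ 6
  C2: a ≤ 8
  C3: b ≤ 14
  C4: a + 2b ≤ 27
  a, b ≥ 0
The point (3, 0) satisfies every constraint, so the LP is feasible; the constraints give a ≤ 8 and b ≤ 14, which with a, b ≥ 0 keep the feasible region inside a bounded box. A feasible, bounded LP attains a finite optimum at a vertex.

The LP has an optimal solution: (3, 0) with z = 15.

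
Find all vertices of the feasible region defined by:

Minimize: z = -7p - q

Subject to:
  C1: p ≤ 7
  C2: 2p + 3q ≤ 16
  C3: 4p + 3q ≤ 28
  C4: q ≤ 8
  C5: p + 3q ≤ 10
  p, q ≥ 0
Each vertex is the intersection of two constraint boundaries that also satisfies all remaining constraints:
  p = 0 and q = 0 → (0, 0)
  p = 7 and 4p + 3q = 28 → (7, 0)
  2p + 3q = 16 and 4p + 3q = 28 → (6, 1.333)
  p + 3q = 10 and p = 0 → (0, 3.333)

Vertices: (0, 0), (7, 0), (6, 1.333), (0, 3.333)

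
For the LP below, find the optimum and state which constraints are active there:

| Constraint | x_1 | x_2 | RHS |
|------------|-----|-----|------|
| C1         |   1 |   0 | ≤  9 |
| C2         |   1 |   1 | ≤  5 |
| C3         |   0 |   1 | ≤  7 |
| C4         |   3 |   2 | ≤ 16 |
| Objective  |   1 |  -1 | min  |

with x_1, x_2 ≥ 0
Optimal: x_1 = 0, x_2 = 5
Slack at optimum:
  C1: slack = 9
  C2: slack = 0 (binding)
  C3: slack = 2
  C4: slack = 6
  x_1 ≥ 0: x_1 = 0 (binding)
  x_2 ≥ 0: x_2 = 5
Binding constraints: C2, x_1 ≥ 0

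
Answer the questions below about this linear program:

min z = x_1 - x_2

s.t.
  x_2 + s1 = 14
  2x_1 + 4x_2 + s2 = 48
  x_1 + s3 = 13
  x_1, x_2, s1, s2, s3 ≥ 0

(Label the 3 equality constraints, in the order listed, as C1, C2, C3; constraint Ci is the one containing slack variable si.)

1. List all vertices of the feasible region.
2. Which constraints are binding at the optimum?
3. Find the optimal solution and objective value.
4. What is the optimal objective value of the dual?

1. (0, 0), (13, 0), (13, 5.5), (0, 12)
2. C2, x_1 ≥ 0
3. x_1 = 0, x_2 = 12, z = -12
4. -12 (by strong duality, equal to the primal optimum)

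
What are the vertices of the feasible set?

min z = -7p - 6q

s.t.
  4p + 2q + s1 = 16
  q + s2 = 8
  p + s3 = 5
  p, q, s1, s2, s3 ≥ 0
Each vertex is the intersection of two constraint boundaries that also satisfies all remaining constraints:
  p = 0 and q = 0 → (0, 0)
  4p + 2q = 16 and q = 0 → (4, 0)
  4p + 2q = 16 and q = 8 → (0, 8)

Vertices: (0, 0), (4, 0), (0, 8)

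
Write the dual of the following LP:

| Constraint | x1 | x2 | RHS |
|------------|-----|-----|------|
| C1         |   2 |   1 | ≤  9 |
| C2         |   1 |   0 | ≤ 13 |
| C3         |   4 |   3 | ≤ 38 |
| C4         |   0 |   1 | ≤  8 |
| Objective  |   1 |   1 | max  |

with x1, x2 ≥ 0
Minimize: z = 9y1 + 13y2 + 38y3 + 8y4

Subject to:
  C1: -2y1 - y2 - 4y3 ≤ -1
  C2: -y1 - 3y3 - y4 ≤ -1
  y1, y2, y3, y4 ≥ 0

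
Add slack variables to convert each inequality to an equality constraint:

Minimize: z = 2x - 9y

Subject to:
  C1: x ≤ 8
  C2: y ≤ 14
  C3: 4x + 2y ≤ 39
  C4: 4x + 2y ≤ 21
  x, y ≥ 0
min z = 2x - 9y

s.t.
  x + s1 = 8
  y + s2 = 14
  4x + 2y + s3 = 39
  4x + 2y + s4 = 21
  x, y, s1, s2, s3, s4 ≥ 0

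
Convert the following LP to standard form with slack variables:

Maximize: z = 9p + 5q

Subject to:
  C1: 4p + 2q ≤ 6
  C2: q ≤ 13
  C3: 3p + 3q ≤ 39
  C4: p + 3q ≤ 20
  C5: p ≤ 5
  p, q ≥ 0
max z = 9p + 5q

s.t.
  4p + 2q + s1 = 6
  q + s2 = 13
  3p + 3q + s3 = 39
  p + 3q + s4 = 20
  p + s5 = 5
  p, q, s1, s2, s3, s4, s5 ≥ 0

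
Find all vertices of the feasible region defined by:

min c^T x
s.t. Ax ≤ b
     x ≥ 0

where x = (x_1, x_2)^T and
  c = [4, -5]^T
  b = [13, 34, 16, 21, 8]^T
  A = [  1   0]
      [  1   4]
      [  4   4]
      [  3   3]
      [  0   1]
Each vertex is the intersection of two constraint boundaries that also satisfies all remaining constraints:
  x_1 = 0 and x_2 = 0 → (0, 0)
  4x_1 + 4x_2 = 16 and x_2 = 0 → (4, 0)
  4x_1 + 4x_2 = 16 and x_1 = 0 → (0, 4)

Vertices: (0, 0), (4, 0), (0, 4)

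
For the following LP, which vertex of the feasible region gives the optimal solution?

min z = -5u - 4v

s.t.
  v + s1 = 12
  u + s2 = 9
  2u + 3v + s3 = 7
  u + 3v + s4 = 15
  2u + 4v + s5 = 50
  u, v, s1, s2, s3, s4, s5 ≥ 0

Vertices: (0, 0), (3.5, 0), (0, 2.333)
(3.5, 0) with z = -17.5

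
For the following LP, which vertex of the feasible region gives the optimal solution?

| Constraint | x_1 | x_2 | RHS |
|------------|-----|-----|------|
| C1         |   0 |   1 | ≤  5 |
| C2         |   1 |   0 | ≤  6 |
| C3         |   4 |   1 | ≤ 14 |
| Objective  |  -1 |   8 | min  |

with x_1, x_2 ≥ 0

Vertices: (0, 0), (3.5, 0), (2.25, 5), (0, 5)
(3.5, 0) with z = -3.5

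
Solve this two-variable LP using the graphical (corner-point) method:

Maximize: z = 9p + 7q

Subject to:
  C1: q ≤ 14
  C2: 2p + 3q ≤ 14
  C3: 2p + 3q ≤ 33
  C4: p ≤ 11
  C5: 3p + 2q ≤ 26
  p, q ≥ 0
p = 7, q = 0, z = 63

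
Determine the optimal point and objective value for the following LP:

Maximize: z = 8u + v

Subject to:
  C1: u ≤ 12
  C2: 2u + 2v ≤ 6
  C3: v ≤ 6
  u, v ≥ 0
Each vertex is the intersection of two constraint boundaries that also satisfies all remaining constraints:
  u = 0 and v = 0 → (0, 0)
  2u + 2v = 6 and v = 0 → (3, 0)
  2u + 2v = 6 and u = 0 → (0, 3)

Evaluating z = 8u + v at each vertex:
  (0, 0): z = 0
  (3, 0): z = 24
  (0, 3): z = 3

The maximum is at (3, 0) with z = 24.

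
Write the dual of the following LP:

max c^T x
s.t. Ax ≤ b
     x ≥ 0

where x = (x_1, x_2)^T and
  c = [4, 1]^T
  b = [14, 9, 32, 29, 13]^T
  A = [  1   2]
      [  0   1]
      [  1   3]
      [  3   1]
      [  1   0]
Minimize: z = 14y1 + 9y2 + 32y3 + 29y4 + 13y5

Subject to:
  C1: -y1 - y3 - 3y4 - y5 ≤ -4
  C2: -2y1 - y2 - 3y3 - y4 ≤ -1
  y1, y2, y3, y4, y5 ≥ 0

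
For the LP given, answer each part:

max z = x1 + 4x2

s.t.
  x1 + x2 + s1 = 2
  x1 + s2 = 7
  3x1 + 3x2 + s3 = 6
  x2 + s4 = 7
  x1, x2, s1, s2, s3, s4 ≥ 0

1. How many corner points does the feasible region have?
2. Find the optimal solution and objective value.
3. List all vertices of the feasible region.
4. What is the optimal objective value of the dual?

1. 3
2. x1 = 0, x2 = 2, z = 8
3. (0, 0), (2, 0), (0, 2)
4. 8 (by strong duality, equal to the primal optimum)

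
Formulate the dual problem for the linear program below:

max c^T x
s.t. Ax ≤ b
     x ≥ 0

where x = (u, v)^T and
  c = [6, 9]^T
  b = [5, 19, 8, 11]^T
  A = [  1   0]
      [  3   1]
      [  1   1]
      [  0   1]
Minimize: z = 5y1 + 19y2 + 8y3 + 11y4

Subject to:
  C1: -y1 - 3y2 - y3 ≤ -6
  C2: -y2 - y3 - y4 ≤ -9
  y1, y2, y3, y4 ≥ 0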